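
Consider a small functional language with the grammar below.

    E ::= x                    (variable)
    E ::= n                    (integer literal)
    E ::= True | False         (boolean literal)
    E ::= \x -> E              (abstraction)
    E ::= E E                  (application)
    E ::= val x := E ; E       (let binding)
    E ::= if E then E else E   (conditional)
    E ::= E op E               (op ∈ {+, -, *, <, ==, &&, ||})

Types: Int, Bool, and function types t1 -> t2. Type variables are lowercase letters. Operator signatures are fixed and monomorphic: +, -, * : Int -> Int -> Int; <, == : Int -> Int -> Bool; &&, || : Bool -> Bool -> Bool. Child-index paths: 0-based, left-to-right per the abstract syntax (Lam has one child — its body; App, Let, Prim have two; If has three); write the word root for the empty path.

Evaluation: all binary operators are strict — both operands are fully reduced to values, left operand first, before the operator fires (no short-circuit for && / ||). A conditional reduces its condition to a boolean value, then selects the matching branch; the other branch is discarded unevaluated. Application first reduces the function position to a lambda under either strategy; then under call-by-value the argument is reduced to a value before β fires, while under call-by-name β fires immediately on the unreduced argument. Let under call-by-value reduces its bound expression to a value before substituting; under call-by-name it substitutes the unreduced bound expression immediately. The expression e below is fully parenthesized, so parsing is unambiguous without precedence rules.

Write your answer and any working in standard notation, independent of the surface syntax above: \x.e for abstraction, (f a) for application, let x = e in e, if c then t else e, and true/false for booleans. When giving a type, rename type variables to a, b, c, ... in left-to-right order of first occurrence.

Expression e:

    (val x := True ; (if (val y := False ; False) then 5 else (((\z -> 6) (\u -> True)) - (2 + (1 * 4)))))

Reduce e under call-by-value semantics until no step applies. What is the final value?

Derivation:
step 0: (let x = true in (if (let y = false in false) then 5 else (((\z.6) (\u.true)) - (2 + (1 * 4)))))
step 1: [let@root] (if (let y = false in false) then 5 else (((\z.6) (\u.true)) - (2 + (1 * 4))))
step 2: [let@0] (if false then 5 else (((\z.6) (\u.true)) - (2 + (1 * 4))))
step 3: [if@root] (((\z.6) (\u.true)) - (2 + (1 * 4)))
step 4: [beta@0] (6 - (2 + (1 * 4)))
step 5: [delta@1.1] (6 - (2 + 4))
step 6: [delta@1] (6 - 6)
step 7: [delta@root] 0

Answer: 0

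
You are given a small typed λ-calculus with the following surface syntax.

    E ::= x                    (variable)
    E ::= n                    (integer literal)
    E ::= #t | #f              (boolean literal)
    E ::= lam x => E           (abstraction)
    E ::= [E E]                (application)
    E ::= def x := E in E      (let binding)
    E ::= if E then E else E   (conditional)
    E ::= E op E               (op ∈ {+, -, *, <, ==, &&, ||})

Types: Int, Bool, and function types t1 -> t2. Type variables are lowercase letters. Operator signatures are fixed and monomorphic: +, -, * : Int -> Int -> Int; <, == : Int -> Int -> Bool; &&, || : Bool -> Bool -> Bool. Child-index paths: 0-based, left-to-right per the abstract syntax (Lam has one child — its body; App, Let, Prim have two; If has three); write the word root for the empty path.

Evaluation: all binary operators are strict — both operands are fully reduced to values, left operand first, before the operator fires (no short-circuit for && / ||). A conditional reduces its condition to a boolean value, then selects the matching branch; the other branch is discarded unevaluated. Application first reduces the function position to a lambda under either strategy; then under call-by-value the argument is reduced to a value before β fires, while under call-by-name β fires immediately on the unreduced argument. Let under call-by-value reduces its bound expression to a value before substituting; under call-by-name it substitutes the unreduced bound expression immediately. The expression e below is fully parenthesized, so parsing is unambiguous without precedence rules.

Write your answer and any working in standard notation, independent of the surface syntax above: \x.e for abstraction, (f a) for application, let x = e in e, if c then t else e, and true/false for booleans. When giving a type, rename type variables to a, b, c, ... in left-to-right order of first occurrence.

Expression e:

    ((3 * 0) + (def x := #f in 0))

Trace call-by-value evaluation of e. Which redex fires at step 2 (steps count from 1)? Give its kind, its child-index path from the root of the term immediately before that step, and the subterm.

Derivation:
step 0: ((3 * 0) + (let x = false in 0))
step 1: [delta@0] (0 + (let x = false in 0))
step 2: [let@1] (0 + 0)

Answer: let at 1 : (let x = false in 0)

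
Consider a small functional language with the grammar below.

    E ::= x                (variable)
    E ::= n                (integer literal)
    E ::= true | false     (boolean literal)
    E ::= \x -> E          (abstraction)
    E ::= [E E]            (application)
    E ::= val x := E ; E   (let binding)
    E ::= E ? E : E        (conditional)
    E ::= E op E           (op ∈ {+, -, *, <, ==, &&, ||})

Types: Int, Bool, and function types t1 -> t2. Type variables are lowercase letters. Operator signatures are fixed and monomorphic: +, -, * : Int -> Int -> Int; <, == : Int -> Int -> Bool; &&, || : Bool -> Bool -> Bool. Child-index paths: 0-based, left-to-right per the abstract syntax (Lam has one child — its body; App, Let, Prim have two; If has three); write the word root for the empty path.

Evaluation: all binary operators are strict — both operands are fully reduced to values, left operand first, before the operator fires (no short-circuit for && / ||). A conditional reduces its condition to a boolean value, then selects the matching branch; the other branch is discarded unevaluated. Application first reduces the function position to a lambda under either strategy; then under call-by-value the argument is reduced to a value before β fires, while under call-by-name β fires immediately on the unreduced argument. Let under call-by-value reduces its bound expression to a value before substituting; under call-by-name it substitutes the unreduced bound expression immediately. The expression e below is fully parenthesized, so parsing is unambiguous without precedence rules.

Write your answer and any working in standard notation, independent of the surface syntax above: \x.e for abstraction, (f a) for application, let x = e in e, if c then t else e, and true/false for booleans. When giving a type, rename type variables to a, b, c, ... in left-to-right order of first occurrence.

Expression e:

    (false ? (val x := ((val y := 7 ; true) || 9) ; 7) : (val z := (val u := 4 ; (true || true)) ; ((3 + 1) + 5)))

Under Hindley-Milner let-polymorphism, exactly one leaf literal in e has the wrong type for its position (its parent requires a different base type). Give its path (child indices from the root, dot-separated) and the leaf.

Trace:
  unify Bool ~ Bool
let y : Int
  unify Bool ~ Bool
  unify Int ~ Bool
  FAIL: mismatch Int ~ Bool

Answer: 1.0.1 : 9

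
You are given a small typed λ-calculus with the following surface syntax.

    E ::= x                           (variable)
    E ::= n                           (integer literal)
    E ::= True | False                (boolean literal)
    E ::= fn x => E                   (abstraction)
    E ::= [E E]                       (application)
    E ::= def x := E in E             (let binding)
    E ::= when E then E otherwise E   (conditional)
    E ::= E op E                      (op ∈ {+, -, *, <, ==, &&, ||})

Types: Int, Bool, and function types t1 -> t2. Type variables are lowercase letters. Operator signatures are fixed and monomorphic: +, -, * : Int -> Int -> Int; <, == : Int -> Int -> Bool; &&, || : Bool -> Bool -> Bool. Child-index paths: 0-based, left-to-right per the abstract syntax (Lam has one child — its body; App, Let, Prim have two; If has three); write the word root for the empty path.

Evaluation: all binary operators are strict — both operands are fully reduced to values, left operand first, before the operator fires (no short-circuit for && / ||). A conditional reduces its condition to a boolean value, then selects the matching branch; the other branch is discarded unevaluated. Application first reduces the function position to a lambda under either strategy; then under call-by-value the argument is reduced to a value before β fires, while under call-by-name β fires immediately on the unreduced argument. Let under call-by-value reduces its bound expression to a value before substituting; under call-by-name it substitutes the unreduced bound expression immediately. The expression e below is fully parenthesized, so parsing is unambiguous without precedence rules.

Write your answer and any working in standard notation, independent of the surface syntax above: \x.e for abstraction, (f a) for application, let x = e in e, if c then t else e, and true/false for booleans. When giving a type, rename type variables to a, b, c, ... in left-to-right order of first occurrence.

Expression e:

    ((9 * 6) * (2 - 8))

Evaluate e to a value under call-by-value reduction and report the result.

Derivation:
step 0: ((9 * 6) * (2 - 8))
step 1: [delta@0] (54 * (2 - 8))
step 2: [delta@1] (54 * -6)
step 3: [delta@root] -324

Answer: -324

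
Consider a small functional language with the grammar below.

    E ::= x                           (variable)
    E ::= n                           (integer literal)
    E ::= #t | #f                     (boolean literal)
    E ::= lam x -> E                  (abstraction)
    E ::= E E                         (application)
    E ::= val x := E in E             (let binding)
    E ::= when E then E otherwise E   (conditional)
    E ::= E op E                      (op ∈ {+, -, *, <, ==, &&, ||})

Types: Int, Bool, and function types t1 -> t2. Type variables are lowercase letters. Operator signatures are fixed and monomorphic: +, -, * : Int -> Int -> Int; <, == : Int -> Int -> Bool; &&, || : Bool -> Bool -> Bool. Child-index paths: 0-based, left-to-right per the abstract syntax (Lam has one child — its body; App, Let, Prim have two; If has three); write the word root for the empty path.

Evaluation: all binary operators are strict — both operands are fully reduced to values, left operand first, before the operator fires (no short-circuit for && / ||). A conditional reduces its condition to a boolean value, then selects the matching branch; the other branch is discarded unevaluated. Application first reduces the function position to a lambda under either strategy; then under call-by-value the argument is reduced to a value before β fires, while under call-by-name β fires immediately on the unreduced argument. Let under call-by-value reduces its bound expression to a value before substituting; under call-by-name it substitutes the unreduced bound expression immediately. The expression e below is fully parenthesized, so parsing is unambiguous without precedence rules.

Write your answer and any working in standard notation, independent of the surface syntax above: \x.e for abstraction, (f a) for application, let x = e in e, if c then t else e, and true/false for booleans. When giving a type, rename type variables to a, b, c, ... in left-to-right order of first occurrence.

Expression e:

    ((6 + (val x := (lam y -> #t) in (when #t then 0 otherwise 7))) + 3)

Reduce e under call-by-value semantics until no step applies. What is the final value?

Answer: 9

Trace:
step 0: ((6 + (let x = (\y.true) in (if true then 0 else 7))) + 3)
step 1: [let@0.1] ((6 + (if true then 0 else 7)) + 3)
step 2: [if@0.1] ((6 + 0) + 3)
step 3: [delta@0] (6 + 3)
step 4: [delta@root] 9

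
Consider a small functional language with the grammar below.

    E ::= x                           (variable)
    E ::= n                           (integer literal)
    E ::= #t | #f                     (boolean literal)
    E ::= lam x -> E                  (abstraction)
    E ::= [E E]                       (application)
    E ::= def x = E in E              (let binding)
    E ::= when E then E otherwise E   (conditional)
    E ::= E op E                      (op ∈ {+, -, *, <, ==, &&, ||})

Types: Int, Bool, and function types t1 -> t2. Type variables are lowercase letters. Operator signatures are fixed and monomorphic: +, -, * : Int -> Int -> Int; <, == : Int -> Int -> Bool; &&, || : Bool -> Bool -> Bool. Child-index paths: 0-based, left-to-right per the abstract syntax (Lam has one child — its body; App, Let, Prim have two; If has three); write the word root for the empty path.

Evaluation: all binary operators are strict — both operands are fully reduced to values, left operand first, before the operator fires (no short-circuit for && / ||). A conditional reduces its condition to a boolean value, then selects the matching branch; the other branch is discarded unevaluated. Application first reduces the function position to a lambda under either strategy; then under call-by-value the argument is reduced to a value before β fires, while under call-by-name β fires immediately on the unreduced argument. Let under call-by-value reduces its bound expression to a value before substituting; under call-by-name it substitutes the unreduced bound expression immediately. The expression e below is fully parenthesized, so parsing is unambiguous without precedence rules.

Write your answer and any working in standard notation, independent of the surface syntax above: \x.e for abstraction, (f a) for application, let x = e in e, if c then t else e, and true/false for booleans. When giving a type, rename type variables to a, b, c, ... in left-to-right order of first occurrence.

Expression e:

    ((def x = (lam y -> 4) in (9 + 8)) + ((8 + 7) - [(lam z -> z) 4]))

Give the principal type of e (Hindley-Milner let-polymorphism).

Trace:
\y._ : a -> Int
let x : forall. a -> Int
  unify Int ~ Int
  unify Int ~ Int
  unify Int ~ Int
  unify Int ~ Int
  unify Int ~ Int
  unify Int ~ Int
z : b
\z._ : b -> b
  unify b -> b ~ Int -> c
  unify b ~ Int
  unify Int ~ c
_ _ : Int
  unify Int ~ Int
  unify Int ~ Int

Answer: Int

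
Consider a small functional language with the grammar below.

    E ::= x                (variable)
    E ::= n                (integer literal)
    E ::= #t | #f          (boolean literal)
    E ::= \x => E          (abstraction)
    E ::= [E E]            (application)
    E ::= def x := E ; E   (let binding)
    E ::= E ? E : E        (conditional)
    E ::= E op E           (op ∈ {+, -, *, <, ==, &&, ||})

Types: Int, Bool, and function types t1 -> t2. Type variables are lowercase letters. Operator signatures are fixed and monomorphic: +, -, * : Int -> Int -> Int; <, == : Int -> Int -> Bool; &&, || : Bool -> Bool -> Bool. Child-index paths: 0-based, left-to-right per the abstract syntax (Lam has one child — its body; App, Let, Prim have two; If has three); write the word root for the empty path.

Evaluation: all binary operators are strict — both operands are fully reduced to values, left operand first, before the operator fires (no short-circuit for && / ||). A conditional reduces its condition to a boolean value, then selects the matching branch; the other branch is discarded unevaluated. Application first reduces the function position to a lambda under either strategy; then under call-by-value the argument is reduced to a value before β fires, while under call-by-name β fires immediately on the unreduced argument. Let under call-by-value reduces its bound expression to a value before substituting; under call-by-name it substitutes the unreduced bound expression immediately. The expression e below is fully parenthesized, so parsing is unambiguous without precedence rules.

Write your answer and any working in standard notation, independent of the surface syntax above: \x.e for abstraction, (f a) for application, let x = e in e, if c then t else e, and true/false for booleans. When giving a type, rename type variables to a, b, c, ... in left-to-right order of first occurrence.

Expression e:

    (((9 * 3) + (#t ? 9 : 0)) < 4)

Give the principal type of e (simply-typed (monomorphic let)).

Answer: Bool

Working:
  unify Int ~ Int
  unify Int ~ Int
  unify Int ~ Int
  unify Bool ~ Bool
  unify Int ~ Int
  unify Int ~ Int
  unify Int ~ Int
  unify Int ~ Int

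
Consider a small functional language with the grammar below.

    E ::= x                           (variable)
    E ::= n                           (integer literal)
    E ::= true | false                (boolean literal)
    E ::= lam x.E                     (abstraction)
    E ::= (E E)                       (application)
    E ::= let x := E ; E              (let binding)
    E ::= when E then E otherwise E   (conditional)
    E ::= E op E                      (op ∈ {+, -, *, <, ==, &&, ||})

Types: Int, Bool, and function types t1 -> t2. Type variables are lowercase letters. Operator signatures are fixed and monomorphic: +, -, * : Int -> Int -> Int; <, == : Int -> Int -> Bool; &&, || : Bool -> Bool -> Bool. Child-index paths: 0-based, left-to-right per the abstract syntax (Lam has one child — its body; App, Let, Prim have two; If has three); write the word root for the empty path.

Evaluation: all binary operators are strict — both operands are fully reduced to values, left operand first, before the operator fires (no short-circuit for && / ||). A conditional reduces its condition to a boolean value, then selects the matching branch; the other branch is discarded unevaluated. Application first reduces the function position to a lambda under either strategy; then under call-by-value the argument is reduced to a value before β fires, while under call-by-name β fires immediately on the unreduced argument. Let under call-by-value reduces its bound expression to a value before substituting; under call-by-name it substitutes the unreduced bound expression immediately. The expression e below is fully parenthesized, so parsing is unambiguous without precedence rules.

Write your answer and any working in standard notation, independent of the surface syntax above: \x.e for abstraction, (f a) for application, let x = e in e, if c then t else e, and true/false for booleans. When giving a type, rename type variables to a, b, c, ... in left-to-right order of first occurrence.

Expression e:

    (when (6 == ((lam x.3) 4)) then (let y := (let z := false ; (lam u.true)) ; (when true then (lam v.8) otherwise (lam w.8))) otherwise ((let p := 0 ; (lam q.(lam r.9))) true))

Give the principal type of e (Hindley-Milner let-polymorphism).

Trace:
  unify Int ~ Int
\x._ : a -> Int
  unify a -> Int ~ Int -> b
  unify a ~ Int
  unify Int ~ b
_ _ : Int
  unify Int ~ Int
  unify Bool ~ Bool
let z : Bool
\u._ : c -> Bool
let y : forall. c -> Bool
  unify Bool ~ Bool
\v._ : d -> Int
\w._ : e -> Int
  unify d -> Int ~ e -> Int
  unify d ~ e
  unify Int ~ Int
let p : Int
\r._ : g -> Int
\q._ : f -> g -> Int
  unify f -> g -> Int ~ Bool -> h
  unify f ~ Bool
  unify g -> Int ~ h
_ _ : g -> Int
  unify e -> Int ~ g -> Int
  unify e ~ g
  unify Int ~ Int

Answer: a -> Int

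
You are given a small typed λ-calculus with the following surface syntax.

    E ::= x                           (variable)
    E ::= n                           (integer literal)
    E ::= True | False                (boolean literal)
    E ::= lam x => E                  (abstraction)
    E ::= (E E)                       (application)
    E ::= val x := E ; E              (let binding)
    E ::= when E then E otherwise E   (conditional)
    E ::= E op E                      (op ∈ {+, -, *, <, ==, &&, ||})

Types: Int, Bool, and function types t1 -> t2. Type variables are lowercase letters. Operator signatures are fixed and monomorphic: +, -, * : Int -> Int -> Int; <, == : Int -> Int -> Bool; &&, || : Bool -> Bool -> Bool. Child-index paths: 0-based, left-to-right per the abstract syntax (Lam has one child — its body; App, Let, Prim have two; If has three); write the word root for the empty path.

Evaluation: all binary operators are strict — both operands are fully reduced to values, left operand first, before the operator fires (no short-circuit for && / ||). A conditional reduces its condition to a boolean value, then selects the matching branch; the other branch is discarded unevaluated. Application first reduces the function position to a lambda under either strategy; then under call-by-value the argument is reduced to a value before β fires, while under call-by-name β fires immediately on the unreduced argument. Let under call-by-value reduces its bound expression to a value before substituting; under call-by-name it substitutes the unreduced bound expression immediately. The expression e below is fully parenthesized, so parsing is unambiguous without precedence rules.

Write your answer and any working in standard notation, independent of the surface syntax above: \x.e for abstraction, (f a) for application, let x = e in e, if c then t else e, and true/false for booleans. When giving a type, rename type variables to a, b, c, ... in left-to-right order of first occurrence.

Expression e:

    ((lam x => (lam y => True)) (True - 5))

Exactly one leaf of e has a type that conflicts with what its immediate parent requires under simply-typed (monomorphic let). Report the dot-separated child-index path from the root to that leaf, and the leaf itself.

Trace:
\y._ : b -> Bool
\x._ : a -> b -> Bool
  unify Bool ~ Int
  FAIL: mismatch Bool ~ Int

Answer: 1.0 : true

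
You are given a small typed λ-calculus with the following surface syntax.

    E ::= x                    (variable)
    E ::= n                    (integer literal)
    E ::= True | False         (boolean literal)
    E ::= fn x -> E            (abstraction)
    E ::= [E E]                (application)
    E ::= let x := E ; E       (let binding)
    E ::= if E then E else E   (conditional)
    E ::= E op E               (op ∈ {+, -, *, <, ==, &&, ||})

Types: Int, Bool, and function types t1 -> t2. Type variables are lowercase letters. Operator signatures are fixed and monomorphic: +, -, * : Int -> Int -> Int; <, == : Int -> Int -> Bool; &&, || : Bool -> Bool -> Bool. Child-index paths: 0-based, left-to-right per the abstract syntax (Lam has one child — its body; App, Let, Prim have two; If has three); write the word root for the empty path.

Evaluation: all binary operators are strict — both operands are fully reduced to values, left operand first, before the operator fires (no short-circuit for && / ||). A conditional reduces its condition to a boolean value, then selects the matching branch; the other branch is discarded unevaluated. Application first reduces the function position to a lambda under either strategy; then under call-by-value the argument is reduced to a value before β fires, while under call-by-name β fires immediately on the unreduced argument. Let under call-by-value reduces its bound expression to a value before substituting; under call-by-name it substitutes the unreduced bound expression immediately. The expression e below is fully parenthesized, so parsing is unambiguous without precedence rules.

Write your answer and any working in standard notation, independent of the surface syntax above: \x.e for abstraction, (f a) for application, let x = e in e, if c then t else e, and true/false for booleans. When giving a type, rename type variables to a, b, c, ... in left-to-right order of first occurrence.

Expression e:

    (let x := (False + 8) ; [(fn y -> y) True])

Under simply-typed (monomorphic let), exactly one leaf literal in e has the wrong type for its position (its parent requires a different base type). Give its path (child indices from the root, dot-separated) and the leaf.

Answer: 0.0 : false

Working:
  unify Bool ~ Int
  FAIL: mismatch Bool ~ Int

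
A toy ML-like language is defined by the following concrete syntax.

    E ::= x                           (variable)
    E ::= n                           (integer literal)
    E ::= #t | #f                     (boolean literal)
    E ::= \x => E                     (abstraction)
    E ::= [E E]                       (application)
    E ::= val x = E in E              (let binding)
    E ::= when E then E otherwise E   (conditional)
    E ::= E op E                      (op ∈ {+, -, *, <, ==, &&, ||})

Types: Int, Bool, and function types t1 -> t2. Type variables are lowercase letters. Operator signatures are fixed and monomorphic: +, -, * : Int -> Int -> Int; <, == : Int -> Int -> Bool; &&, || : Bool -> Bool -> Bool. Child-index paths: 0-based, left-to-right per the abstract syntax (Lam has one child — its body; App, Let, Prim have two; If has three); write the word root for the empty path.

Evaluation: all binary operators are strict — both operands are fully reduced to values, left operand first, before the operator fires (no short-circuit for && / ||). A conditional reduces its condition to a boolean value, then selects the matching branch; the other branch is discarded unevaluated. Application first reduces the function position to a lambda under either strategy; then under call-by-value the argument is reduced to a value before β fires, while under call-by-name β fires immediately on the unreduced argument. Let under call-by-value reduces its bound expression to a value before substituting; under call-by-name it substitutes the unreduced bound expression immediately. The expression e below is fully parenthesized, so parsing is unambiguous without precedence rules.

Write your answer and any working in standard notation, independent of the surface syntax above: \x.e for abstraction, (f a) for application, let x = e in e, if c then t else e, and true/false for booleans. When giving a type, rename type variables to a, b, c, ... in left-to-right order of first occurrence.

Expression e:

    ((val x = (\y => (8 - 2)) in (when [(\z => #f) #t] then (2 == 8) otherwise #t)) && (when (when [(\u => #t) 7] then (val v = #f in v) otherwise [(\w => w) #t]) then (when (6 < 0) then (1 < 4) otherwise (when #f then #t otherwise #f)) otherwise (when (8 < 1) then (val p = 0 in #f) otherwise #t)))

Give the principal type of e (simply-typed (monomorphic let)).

Trace:
  unify Int ~ Int
  unify Int ~ Int
\y._ : a -> Int
let x : a -> Int
\z._ : b -> Bool
  unify b -> Bool ~ Bool -> c
  unify b ~ Bool
  unify Bool ~ c
_ _ : Bool
  unify Bool ~ Bool
  unify Int ~ Int
  unify Int ~ Int
  unify Bool ~ Bool
  unify Bool ~ Bool
\u._ : d -> Bool
  unify d -> Bool ~ Int -> e
  unify d ~ Int
  unify Bool ~ e
_ _ : Bool
  unify Bool ~ Bool
let v : Bool
v : Bool
w : f
\w._ : f -> f
  unify f -> f ~ Bool -> g
  unify f ~ Bool
  unify Bool ~ g
_ _ : Bool
  unify Bool ~ Bool
  unify Bool ~ Bool
  unify Int ~ Int
  unify Int ~ Int
  unify Bool ~ Bool
  unify Int ~ Int
  unify Int ~ Int
  unify Bool ~ Bool
  unify Bool ~ Bool
  unify Bool ~ Bool
  unify Int ~ Int
  unify Int ~ Int
  unify Bool ~ Bool
let p : Int
  unify Bool ~ Bool
  unify Bool ~ Bool
  unify Bool ~ Bool

Answer: Bool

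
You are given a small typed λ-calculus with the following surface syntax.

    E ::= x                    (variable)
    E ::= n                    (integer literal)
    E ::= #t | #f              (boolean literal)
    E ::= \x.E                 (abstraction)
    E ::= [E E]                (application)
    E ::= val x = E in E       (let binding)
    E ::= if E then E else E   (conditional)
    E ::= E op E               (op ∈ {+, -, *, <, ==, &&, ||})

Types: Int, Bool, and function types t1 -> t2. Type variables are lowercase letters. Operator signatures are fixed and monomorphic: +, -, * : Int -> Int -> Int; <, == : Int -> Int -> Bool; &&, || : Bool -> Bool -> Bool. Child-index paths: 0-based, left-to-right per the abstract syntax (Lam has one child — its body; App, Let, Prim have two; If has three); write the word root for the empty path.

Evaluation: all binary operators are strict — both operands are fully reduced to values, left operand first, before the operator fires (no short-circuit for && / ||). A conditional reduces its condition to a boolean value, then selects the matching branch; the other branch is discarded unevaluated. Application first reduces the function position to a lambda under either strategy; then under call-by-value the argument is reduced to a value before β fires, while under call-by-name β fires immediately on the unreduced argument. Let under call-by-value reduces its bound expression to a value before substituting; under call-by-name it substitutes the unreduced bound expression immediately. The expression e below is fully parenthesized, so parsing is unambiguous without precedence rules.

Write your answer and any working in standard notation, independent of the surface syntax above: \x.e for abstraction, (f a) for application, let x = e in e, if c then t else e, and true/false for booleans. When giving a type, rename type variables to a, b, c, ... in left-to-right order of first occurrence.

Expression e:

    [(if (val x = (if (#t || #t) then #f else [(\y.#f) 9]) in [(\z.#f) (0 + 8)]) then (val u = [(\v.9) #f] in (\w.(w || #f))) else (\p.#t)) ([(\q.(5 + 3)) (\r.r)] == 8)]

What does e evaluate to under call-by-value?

Answer: true

Working:
step 0: ((if (let x = (if (true || true) then false else ((\y.false) 9)) in ((\z.false) (0 + 8))) then (let u = ((\v.9) false) in (\w.(w || false))) else (\p.true)) (((\q.(5 + 3)) (\r.r)) == 8))
step 1: [delta@0.0.0.0] ((if (let x = (if true then false else ((\y.false) 9)) in ((\z.false) (0 + 8))) then (let u = ((\v.9) false) in (\w.(w || false))) else (\p.true)) (((\q.(5 + 3)) (\r.r)) == 8))
step 2: [if@0.0.0] ((if (let x = false in ((\z.false) (0 + 8))) then (let u = ((\v.9) false) in (\w.(w || false))) else (\p.true)) (((\q.(5 + 3)) (\r.r)) == 8))
step 3: [let@0.0] ((if ((\z.false) (0 + 8)) then (let u = ((\v.9) false) in (\w.(w || false))) else (\p.true)) (((\q.(5 + 3)) (\r.r)) == 8))
step 4: [delta@0.0.1] ((if ((\z.false) 8) then (let u = ((\v.9) false) in (\w.(w || false))) else (\p.true)) (((\q.(5 + 3)) (\r.r)) == 8))
step 5: [beta@0.0] ((if false then (let u = ((\v.9) false) in (\w.(w || false))) else (\p.true)) (((\q.(5 + 3)) (\r.r)) == 8))
step 6: [if@0] ((\p.true) (((\q.(5 + 3)) (\r.r)) == 8))
step 7: [beta@1.0] ((\p.true) ((5 + 3) == 8))
step 8: [delta@1.0] ((\p.true) (8 == 8))
step 9: [delta@1] ((\p.true) true)
step 10: [beta@root] true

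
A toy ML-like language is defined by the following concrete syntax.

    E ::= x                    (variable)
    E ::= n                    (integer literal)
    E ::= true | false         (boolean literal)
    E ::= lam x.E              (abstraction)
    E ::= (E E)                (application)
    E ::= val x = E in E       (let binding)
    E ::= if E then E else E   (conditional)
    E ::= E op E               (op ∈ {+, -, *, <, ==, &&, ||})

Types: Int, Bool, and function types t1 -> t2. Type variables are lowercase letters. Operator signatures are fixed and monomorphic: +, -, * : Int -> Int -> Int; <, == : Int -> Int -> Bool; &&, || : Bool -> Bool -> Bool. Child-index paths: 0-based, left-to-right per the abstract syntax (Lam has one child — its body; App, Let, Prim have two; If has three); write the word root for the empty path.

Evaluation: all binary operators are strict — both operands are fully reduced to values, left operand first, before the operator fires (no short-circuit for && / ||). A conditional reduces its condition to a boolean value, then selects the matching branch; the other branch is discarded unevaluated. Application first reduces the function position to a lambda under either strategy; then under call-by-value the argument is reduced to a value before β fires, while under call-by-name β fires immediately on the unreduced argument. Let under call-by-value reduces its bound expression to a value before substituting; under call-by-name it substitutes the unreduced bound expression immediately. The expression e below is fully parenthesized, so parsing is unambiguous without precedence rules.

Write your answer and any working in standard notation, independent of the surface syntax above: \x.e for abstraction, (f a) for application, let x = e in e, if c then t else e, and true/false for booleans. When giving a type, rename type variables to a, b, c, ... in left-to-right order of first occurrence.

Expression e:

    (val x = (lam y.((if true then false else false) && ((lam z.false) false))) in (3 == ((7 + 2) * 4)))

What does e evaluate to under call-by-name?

Derivation:
step 0: (let x = (\y.((if true then false else false) && ((\z.false) false))) in (3 == ((7 + 2) * 4)))
step 1: [let@root] (3 == ((7 + 2) * 4))
step 2: [delta@1.0] (3 == (9 * 4))
step 3: [delta@1] (3 == 36)
step 4: [delta@root] false

Answer: false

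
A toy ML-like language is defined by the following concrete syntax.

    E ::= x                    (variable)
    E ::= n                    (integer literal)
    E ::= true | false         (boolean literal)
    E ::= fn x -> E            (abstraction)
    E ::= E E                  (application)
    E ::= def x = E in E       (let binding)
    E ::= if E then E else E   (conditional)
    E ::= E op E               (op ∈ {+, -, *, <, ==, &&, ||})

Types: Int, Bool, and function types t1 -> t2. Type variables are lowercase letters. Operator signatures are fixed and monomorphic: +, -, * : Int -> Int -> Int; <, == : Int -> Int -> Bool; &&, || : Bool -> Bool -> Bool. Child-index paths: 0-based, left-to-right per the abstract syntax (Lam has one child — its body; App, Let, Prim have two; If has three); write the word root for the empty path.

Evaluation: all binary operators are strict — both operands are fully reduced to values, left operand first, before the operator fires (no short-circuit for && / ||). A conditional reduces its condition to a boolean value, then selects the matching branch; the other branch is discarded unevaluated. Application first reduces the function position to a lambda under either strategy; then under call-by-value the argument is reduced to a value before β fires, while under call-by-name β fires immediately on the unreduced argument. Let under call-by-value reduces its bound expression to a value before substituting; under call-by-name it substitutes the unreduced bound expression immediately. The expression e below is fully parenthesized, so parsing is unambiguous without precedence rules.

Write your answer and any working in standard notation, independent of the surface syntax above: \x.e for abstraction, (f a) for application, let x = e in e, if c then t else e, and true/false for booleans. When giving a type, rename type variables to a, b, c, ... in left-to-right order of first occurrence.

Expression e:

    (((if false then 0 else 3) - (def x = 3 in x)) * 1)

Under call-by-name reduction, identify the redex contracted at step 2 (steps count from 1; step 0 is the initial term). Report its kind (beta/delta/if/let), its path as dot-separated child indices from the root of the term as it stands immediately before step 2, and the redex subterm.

Answer: let at 0.1 : (let x = 3 in x)

Trace:
step 0: (((if false then 0 else 3) - (let x = 3 in x)) * 1)
step 1: [if@0.0] ((3 - (let x = 3 in x)) * 1)
step 2: [let@0.1] ((3 - 3) * 1)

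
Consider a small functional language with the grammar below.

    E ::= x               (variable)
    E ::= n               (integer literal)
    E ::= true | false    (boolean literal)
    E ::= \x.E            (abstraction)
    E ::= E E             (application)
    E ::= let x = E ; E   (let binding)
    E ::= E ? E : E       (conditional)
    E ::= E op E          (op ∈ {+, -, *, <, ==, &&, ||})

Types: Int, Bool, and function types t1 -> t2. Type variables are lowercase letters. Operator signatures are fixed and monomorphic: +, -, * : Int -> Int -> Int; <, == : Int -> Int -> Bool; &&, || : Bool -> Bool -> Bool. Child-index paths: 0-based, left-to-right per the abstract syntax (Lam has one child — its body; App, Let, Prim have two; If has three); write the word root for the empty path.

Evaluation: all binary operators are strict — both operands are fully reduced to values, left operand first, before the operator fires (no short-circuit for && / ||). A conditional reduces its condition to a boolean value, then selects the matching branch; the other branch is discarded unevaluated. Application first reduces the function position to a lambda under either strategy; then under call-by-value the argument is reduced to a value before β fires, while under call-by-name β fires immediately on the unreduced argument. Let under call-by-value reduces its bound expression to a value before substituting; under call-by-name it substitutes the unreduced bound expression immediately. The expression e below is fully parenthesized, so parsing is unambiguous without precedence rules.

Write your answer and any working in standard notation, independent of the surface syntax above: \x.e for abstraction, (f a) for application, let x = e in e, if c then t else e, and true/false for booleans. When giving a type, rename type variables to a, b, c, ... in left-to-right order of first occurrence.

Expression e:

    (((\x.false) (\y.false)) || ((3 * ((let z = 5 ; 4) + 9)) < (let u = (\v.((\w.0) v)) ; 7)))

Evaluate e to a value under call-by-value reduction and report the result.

Derivation:
step 0: (((\x.false) (\y.false)) || ((3 * ((let z = 5 in 4) + 9)) < (let u = (\v.((\w.0) v)) in 7)))
step 1: [beta@0] (false || ((3 * ((let z = 5 in 4) + 9)) < (let u = (\v.((\w.0) v)) in 7)))
step 2: [let@1.0.1.0] (false || ((3 * (4 + 9)) < (let u = (\v.((\w.0) v)) in 7)))
step 3: [delta@1.0.1] (false || ((3 * 13) < (let u = (\v.((\w.0) v)) in 7)))
step 4: [delta@1.0] (false || (39 < (let u = (\v.((\w.0) v)) in 7)))
step 5: [let@1.1] (false || (39 < 7))
step 6: [delta@1] (false || false)
step 7: [delta@root] false

Answer: false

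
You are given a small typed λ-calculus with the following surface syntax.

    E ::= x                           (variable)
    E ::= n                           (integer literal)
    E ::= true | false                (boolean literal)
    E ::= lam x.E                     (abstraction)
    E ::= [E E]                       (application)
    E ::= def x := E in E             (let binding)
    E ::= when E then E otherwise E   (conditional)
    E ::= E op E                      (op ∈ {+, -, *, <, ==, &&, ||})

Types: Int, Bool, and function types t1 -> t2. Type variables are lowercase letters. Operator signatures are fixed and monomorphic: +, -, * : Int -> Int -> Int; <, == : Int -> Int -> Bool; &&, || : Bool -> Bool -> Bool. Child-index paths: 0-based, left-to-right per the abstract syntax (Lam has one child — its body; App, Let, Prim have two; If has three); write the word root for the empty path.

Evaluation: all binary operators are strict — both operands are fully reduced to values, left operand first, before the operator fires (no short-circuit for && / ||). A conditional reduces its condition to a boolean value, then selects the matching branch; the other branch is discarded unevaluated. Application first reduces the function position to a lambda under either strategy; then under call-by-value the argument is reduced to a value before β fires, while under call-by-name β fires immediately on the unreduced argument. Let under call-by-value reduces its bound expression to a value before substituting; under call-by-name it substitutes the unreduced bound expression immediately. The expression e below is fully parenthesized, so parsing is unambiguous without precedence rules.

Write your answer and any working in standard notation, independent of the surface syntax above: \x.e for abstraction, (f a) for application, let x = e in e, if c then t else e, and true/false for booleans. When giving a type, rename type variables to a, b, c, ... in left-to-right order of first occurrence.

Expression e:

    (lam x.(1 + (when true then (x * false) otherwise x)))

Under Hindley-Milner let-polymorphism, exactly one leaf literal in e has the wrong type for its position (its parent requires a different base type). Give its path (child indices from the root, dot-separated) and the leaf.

Answer: 0.1.1.1 : false

Working:
  unify Int ~ Int
  unify Bool ~ Bool
x : a
  unify a ~ Int
  unify Bool ~ Int
  FAIL: mismatch Bool ~ Int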